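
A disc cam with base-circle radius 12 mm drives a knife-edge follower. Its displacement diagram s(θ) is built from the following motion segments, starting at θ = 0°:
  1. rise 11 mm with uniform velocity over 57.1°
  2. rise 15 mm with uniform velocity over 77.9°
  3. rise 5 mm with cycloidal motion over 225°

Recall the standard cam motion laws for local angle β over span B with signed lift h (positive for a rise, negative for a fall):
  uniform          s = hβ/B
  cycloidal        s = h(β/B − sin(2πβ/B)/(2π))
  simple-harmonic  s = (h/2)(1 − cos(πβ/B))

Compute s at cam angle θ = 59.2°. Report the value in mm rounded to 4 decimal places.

seg 1 [0°–57.1°] uniform, h=11: full span → s += 11 → s = 11.0000
seg 2 [57.1°–135°] uniform, h=15: θ=59.2° here. β=2.1, B=77.9. 15·2.1/77.9 = 0.4044 → s = 11.4044

11.4044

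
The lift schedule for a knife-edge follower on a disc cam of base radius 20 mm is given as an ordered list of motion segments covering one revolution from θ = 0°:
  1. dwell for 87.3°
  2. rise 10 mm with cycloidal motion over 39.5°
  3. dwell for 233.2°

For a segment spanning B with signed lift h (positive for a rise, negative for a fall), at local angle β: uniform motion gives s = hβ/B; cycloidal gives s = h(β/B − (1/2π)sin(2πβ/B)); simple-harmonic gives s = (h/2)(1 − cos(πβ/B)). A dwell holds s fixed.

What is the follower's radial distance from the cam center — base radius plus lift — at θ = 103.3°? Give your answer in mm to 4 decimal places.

seg 1 [0°–87.3°] dwell: s stays 0.0000
seg 2 [87.3°–126.8°] cycloidal, h=10: θ=103.3° here. β=16, B=39.5. 10·(0.4051 − sin(2π·0.4051)/(2π)) = 3.1566 → s = 3.1566
radial distance = base radius + s = 20 + 3.1566 = 23.1566

23.1566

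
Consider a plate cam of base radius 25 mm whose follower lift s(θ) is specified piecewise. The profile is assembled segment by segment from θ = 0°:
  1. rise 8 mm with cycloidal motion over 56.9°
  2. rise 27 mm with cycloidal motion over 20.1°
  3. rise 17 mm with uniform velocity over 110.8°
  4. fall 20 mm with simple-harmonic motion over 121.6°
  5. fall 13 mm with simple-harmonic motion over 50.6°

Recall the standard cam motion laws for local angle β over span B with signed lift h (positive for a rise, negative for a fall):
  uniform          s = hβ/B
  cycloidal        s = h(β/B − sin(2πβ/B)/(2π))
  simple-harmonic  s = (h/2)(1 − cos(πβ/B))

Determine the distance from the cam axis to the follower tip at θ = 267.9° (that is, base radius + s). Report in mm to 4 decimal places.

seg 1 [0°–56.9°] cycloidal, h=8: full span → s += 8 → s = 8.0000
seg 2 [56.9°–77°] cycloidal, h=27: full span → s += 27 → s = 35.0000
seg 3 [77°–187.8°] uniform, h=17: full span → s += 17 → s = 52.0000
seg 4 [187.8°–309.4°] simple-harmonic, h=-20: θ=267.9° here. β=80.1, B=121.6. -20/2·(1 − cos(π·0.6587)) = -14.7822 → s = 37.2178
radial distance = base radius + s = 25 + 37.2178 = 62.2178

62.2178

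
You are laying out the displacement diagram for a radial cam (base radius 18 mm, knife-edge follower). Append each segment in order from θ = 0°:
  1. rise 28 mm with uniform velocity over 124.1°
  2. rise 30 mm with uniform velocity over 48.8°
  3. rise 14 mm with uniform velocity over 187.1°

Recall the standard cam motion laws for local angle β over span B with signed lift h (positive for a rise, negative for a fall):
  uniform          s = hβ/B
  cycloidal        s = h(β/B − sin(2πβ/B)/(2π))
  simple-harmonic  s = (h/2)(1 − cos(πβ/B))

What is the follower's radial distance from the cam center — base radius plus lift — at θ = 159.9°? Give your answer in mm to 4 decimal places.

seg 1 [0°–124.1°] uniform, h=28: full span → s += 28 → s = 28.0000
seg 2 [124.1°–172.9°] uniform, h=30: θ=159.9° here. β=35.8, B=48.8. 30·35.8/48.8 = 22.0082 → s = 50.0082
radial distance = base radius + s = 18 + 50.0082 = 68.0082

68.0082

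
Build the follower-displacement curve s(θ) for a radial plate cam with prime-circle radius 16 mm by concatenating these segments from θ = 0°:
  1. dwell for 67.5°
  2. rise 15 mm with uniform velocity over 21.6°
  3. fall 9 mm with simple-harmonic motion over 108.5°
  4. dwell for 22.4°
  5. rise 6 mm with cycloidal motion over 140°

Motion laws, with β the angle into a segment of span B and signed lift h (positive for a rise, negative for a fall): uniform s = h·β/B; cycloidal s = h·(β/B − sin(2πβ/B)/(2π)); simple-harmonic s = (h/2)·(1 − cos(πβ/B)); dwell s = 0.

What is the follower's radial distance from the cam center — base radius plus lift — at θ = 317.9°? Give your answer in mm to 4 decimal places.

seg 1 [0°–67.5°] dwell: s stays 0.0000
seg 2 [67.5°–89.1°] uniform, h=15: full span → s += 15 → s = 15.0000
seg 3 [89.1°–197.6°] simple-harmonic, h=-9: full span → s += -9 → s = 6.0000
seg 4 [197.6°–220°] dwell: s stays 6.0000
seg 5 [220°–360°] cycloidal, h=6: θ=317.9° here. β=97.9, B=140. 6·(0.6993 − sin(2π·0.6993)/(2π)) = 5.1026 → s = 11.1026
radial distance = base radius + s = 16 + 11.1026 = 27.1026

27.1026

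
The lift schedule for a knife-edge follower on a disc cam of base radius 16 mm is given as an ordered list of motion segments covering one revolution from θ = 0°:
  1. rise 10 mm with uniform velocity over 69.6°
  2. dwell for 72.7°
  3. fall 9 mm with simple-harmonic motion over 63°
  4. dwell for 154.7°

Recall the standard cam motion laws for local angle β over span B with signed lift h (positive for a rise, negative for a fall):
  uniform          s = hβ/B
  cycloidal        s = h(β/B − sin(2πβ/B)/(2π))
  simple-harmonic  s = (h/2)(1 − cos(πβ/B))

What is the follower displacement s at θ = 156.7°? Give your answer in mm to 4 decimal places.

seg 1 [0°–69.6°] uniform, h=10: full span → s += 10 → s = 10.0000
seg 2 [69.6°–142.3°] dwell: s stays 10.0000
seg 3 [142.3°–205.3°] simple-harmonic, h=-9: θ=156.7° here. β=14.4, B=63. -9/2·(1 − cos(π·0.2286)) = -1.1112 → s = 8.8888

8.8888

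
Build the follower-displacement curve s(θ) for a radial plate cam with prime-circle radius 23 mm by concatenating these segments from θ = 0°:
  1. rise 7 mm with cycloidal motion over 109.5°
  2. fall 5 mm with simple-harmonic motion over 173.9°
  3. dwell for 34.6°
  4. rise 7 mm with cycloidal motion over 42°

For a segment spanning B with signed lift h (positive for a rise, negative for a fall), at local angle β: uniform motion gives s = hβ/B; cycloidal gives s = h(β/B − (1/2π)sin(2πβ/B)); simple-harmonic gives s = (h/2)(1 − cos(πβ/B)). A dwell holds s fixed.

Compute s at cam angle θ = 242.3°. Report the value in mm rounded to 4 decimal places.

seg 1 [0°–109.5°] cycloidal, h=7: full span → s += 7 → s = 7.0000
seg 2 [109.5°–283.4°] simple-harmonic, h=-5: θ=242.3° here. β=132.8, B=173.9. -5/2·(1 − cos(π·0.7637)) = -4.3420 → s = 2.6580

2.6580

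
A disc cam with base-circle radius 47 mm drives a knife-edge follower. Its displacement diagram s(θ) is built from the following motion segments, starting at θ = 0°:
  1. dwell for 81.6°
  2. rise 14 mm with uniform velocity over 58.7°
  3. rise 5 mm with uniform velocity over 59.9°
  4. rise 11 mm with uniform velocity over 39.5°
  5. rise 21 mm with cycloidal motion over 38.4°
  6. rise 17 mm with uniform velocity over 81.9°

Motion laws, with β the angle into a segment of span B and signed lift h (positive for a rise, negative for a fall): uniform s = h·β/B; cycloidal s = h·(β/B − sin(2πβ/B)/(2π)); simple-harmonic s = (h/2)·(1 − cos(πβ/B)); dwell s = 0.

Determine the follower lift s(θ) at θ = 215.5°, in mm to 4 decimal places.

seg 1 [0°–81.6°] dwell: s stays 0.0000
seg 2 [81.6°–140.3°] uniform, h=14: full span → s += 14 → s = 14.0000
seg 3 [140.3°–200.2°] uniform, h=5: full span → s += 5 → s = 19.0000
seg 4 [200.2°–239.7°] uniform, h=11: θ=215.5° here. β=15.3, B=39.5. 11·15.3/39.5 = 4.2608 → s = 23.2608

23.2608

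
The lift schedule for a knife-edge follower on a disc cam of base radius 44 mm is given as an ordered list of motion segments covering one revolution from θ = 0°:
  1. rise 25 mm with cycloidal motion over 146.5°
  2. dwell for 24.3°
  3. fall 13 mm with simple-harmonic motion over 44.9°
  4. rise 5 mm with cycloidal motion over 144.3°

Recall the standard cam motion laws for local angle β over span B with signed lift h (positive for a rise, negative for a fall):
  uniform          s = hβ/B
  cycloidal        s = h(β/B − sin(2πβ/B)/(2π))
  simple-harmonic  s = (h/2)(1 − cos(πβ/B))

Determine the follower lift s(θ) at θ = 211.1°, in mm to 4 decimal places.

seg 1 [0°–146.5°] cycloidal, h=25: full span → s += 25 → s = 25.0000
seg 2 [146.5°–170.8°] dwell: s stays 25.0000
seg 3 [170.8°–215.7°] simple-harmonic, h=-13: θ=211.1° here. β=40.3, B=44.9. -13/2·(1 − cos(π·0.8976)) = -12.6662 → s = 12.3338

12.3338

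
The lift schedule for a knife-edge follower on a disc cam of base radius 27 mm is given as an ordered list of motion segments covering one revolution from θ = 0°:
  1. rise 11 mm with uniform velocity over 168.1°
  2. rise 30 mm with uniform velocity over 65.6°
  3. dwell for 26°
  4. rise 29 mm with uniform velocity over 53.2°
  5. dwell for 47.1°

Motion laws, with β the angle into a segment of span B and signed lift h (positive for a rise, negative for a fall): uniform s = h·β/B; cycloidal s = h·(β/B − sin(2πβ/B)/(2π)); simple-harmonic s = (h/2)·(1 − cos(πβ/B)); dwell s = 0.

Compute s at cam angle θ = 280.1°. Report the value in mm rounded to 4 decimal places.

seg 1 [0°–168.1°] uniform, h=11: full span → s += 11 → s = 11.0000
seg 2 [168.1°–233.7°] uniform, h=30: full span → s += 30 → s = 41.0000
seg 3 [233.7°–259.7°] dwell: s stays 41.0000
seg 4 [259.7°–312.9°] uniform, h=29: θ=280.1° here. β=20.4, B=53.2. 29·20.4/53.2 = 11.1203 → s = 52.1203

52.1203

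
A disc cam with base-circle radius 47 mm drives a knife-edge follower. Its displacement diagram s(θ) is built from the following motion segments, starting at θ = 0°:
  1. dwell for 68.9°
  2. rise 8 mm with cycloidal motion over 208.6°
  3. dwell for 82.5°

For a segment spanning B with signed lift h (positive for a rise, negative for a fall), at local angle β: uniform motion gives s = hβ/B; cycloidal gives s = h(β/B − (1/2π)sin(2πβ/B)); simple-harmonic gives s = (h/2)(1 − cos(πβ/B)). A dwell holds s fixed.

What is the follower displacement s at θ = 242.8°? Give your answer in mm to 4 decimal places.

seg 1 [0°–68.9°] dwell: s stays 0.0000
seg 2 [68.9°–277.5°] cycloidal, h=8: θ=242.8° here. β=173.9, B=208.6. 8·(0.8337 − sin(2π·0.8337)/(2π)) = 7.7706 → s = 7.7706

7.7706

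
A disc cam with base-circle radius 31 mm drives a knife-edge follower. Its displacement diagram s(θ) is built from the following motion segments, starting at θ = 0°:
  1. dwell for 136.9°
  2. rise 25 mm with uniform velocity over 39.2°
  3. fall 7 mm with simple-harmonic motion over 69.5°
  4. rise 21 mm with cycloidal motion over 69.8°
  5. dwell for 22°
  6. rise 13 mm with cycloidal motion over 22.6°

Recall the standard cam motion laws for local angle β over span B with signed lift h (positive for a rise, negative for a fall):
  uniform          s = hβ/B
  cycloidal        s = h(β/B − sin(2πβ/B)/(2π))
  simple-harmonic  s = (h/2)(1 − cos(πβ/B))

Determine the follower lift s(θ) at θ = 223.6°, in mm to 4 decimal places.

seg 1 [0°–136.9°] dwell: s stays 0.0000
seg 2 [136.9°–176.1°] uniform, h=25: full span → s += 25 → s = 25.0000
seg 3 [176.1°–245.6°] simple-harmonic, h=-7: θ=223.6° here. β=47.5, B=69.5. -7/2·(1 − cos(π·0.6835)) = -5.4073 → s = 19.5927

19.5927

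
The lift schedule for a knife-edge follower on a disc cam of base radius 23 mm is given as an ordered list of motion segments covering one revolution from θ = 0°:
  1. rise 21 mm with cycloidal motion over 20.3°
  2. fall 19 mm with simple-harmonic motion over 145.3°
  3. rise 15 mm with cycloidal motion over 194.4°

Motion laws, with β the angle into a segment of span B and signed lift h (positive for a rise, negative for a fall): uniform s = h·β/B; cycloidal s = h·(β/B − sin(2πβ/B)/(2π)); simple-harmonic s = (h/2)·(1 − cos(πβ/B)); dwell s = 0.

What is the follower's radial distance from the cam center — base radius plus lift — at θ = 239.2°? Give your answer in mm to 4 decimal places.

seg 1 [0°–20.3°] cycloidal, h=21: full span → s += 21 → s = 21.0000
seg 2 [20.3°–165.6°] simple-harmonic, h=-19: full span → s += -19 → s = 2.0000
seg 3 [165.6°–360°] cycloidal, h=15: θ=239.2° here. β=73.6, B=194.4. 15·(0.3786 − sin(2π·0.3786)/(2π)) = 4.0295 → s = 6.0295
radial distance = base radius + s = 23 + 6.0295 = 29.0295

29.0295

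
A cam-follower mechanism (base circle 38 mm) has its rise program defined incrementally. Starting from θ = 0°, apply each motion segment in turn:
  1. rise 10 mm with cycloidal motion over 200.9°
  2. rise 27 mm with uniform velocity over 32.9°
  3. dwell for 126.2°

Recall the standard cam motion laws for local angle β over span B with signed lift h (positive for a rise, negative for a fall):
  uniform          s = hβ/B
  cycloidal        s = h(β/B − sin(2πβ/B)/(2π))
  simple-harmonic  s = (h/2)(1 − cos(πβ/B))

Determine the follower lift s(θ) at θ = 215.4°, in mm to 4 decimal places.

seg 1 [0°–200.9°] cycloidal, h=10: full span → s += 10 → s = 10.0000
seg 2 [200.9°–233.8°] uniform, h=27: θ=215.4° here. β=14.5, B=32.9. 27·14.5/32.9 = 11.8997 → s = 21.8997

21.8997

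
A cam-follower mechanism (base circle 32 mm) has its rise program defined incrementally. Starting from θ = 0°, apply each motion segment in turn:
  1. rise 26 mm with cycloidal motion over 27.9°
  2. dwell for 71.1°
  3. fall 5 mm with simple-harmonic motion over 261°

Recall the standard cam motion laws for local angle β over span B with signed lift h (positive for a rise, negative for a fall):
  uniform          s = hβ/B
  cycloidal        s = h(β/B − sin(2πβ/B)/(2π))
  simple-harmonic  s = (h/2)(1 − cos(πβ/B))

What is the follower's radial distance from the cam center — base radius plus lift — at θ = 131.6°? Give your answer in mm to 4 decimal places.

seg 1 [0°–27.9°] cycloidal, h=26: full span → s += 26 → s = 26.0000
seg 2 [27.9°–99°] dwell: s stays 26.0000
seg 3 [99°–360°] simple-harmonic, h=-5: θ=131.6° here. β=32.6, B=261. -5/2·(1 − cos(π·0.1249)) = -0.1900 → s = 25.8100
radial distance = base radius + s = 32 + 25.8100 = 57.8100

57.8100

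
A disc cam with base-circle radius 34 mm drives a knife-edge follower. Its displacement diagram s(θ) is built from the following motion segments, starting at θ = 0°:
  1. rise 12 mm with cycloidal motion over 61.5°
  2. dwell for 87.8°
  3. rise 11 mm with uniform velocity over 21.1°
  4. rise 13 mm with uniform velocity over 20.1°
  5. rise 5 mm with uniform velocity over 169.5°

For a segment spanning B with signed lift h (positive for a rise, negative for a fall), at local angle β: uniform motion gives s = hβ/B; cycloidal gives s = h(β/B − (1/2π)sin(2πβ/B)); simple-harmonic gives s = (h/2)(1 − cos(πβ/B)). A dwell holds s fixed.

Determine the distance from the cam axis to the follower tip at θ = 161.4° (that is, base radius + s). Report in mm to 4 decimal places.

seg 1 [0°–61.5°] cycloidal, h=12: full span → s += 12 → s = 12.0000
seg 2 [61.5°–149.3°] dwell: s stays 12.0000
seg 3 [149.3°–170.4°] uniform, h=11: θ=161.4° here. β=12.1, B=21.1. 11·12.1/21.1 = 6.3081 → s = 18.3081
radial distance = base radius + s = 34 + 18.3081 = 52.3081

52.3081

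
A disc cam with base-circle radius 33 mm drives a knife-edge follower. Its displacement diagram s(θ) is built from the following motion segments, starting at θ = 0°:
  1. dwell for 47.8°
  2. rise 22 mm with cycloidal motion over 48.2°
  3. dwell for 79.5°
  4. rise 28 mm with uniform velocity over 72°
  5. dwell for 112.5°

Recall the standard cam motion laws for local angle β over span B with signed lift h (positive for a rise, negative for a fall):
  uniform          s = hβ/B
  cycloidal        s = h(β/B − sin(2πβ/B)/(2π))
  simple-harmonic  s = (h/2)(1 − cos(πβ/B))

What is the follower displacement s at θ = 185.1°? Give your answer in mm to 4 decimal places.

seg 1 [0°–47.8°] dwell: s stays 0.0000
seg 2 [47.8°–96°] cycloidal, h=22: full span → s += 22 → s = 22.0000
seg 3 [96°–175.5°] dwell: s stays 22.0000
seg 4 [175.5°–247.5°] uniform, h=28: θ=185.1° here. β=9.6, B=72. 28·9.6/72 = 3.7333 → s = 25.7333

25.7333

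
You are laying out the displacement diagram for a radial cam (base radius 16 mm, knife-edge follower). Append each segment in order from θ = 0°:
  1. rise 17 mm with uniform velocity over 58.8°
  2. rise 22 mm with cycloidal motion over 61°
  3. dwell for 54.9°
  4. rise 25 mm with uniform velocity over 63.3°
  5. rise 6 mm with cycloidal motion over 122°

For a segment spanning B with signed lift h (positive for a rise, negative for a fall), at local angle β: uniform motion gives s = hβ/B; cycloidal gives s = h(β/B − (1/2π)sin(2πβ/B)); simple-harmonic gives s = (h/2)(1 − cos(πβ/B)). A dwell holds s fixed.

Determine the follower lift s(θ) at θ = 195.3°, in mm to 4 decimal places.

seg 1 [0°–58.8°] uniform, h=17: full span → s += 17 → s = 17.0000
seg 2 [58.8°–119.8°] cycloidal, h=22: full span → s += 22 → s = 39.0000
seg 3 [119.8°–174.7°] dwell: s stays 39.0000
seg 4 [174.7°–238°] uniform, h=25: θ=195.3° here. β=20.6, B=63.3. 25·20.6/63.3 = 8.1359 → s = 47.1359

47.1359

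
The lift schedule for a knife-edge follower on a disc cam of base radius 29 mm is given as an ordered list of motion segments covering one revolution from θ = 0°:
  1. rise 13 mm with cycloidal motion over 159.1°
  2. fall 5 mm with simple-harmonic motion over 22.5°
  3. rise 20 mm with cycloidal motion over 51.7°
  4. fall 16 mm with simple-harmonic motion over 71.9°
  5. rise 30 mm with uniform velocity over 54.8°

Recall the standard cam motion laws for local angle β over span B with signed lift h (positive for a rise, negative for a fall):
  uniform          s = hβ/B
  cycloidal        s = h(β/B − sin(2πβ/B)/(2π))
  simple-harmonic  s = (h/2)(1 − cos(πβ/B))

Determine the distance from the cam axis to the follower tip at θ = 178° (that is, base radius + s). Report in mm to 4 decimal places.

seg 1 [0°–159.1°] cycloidal, h=13: full span → s += 13 → s = 13.0000
seg 2 [159.1°–181.6°] simple-harmonic, h=-5: θ=178° here. β=18.9, B=22.5. -5/2·(1 − cos(π·0.8400)) = -4.6908 → s = 8.3092
radial distance = base radius + s = 29 + 8.3092 = 37.3092

37.3092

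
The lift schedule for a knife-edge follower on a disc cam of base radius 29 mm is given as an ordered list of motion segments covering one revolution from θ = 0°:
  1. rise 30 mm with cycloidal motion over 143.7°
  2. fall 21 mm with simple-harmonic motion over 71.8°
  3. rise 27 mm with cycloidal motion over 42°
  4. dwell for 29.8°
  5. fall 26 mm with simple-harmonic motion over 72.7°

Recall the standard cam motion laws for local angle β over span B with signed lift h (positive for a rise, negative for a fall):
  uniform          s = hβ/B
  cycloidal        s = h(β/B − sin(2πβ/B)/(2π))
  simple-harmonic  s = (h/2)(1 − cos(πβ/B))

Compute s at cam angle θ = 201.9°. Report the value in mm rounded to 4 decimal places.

seg 1 [0°–143.7°] cycloidal, h=30: full span → s += 30 → s = 30.0000
seg 2 [143.7°–215.5°] simple-harmonic, h=-21: θ=201.9° here. β=58.2, B=71.8. -21/2·(1 − cos(π·0.8106)) = -19.1952 → s = 10.8048

10.8048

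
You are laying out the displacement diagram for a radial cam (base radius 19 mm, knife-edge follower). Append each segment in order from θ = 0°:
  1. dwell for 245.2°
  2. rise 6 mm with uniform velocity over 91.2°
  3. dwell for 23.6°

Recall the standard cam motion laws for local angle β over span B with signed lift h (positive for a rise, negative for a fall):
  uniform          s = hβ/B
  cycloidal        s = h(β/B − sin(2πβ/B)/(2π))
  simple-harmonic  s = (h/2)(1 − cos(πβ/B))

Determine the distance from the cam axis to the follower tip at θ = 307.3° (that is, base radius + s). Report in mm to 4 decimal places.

seg 1 [0°–245.2°] dwell: s stays 0.0000
seg 2 [245.2°–336.4°] uniform, h=6: θ=307.3° here. β=62.1, B=91.2. 6·62.1/91.2 = 4.0855 → s = 4.0855
radial distance = base radius + s = 19 + 4.0855 = 23.0855

23.0855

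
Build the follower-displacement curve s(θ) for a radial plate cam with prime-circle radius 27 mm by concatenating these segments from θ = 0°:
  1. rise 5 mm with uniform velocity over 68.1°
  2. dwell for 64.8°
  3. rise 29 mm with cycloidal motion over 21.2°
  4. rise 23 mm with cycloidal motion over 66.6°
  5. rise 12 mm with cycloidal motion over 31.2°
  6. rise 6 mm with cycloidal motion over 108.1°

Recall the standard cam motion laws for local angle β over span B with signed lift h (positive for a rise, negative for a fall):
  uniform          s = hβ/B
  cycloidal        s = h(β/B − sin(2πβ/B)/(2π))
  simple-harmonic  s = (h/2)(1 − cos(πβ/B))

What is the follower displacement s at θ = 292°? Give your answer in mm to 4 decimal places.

seg 1 [0°–68.1°] uniform, h=5: full span → s += 5 → s = 5.0000
seg 2 [68.1°–132.9°] dwell: s stays 5.0000
seg 3 [132.9°–154.1°] cycloidal, h=29: full span → s += 29 → s = 34.0000
seg 4 [154.1°–220.7°] cycloidal, h=23: full span → s += 23 → s = 57.0000
seg 5 [220.7°–251.9°] cycloidal, h=12: full span → s += 12 → s = 69.0000
seg 6 [251.9°–360°] cycloidal, h=6: θ=292° here. β=40.1, B=108.1. 6·(0.3710 − sin(2π·0.3710)/(2π)) = 1.5335 → s = 70.5335

70.5335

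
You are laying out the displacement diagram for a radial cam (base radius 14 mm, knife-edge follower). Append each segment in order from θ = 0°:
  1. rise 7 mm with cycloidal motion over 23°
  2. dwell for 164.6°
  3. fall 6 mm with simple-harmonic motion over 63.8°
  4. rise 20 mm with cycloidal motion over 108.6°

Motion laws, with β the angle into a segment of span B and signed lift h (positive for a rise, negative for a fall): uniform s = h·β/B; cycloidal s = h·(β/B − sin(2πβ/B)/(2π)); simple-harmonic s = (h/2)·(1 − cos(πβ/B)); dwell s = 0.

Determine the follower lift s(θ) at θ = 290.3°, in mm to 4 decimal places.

seg 1 [0°–23°] cycloidal, h=7: full span → s += 7 → s = 7.0000
seg 2 [23°–187.6°] dwell: s stays 7.0000
seg 3 [187.6°–251.4°] simple-harmonic, h=-6: full span → s += -6 → s = 1.0000
seg 4 [251.4°–360°] cycloidal, h=20: θ=290.3° here. β=38.9, B=108.6. 20·(0.3582 − sin(2π·0.3582)/(2π)) = 4.6884 → s = 5.6884

5.6884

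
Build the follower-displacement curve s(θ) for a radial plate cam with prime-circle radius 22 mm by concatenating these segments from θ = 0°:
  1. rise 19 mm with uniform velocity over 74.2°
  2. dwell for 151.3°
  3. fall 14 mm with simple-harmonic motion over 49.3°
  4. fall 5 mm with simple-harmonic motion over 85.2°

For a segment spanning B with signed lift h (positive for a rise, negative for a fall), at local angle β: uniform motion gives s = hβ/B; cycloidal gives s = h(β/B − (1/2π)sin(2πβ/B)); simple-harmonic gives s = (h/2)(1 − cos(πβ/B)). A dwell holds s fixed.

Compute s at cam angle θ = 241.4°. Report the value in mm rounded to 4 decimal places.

seg 1 [0°–74.2°] uniform, h=19: full span → s += 19 → s = 19.0000
seg 2 [74.2°–225.5°] dwell: s stays 19.0000
seg 3 [225.5°–274.8°] simple-harmonic, h=-14: θ=241.4° here. β=15.9, B=49.3. -14/2·(1 − cos(π·0.3225)) = -3.2960 → s = 15.7040

15.7040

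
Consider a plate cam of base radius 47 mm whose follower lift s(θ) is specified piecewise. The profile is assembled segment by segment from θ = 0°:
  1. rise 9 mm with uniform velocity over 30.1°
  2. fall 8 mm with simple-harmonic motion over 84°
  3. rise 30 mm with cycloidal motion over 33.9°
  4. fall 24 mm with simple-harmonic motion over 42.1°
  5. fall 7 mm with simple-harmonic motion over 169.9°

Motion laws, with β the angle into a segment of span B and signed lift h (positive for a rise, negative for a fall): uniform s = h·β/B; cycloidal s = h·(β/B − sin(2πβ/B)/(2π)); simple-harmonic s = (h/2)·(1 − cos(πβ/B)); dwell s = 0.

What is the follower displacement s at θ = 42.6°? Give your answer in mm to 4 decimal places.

seg 1 [0°–30.1°] uniform, h=9: full span → s += 9 → s = 9.0000
seg 2 [30.1°–114.1°] simple-harmonic, h=-8: θ=42.6° here. β=12.5, B=84. -8/2·(1 − cos(π·0.1488)) = -0.4292 → s = 8.5708

8.5708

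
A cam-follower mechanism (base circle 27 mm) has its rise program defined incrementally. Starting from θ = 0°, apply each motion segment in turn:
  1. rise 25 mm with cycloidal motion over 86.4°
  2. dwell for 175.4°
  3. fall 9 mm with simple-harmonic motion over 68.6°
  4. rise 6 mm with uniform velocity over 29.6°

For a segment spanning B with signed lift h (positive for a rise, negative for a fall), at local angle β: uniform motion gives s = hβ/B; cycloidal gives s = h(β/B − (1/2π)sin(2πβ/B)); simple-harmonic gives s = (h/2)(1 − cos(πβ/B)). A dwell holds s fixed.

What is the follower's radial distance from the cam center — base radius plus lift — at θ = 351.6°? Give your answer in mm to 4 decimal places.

seg 1 [0°–86.4°] cycloidal, h=25: full span → s += 25 → s = 25.0000
seg 2 [86.4°–261.8°] dwell: s stays 25.0000
seg 3 [261.8°–330.4°] simple-harmonic, h=-9: full span → s += -9 → s = 16.0000
seg 4 [330.4°–360°] uniform, h=6: θ=351.6° here. β=21.2, B=29.6. 6·21.2/29.6 = 4.2973 → s = 20.2973
radial distance = base radius + s = 27 + 20.2973 = 47.2973

47.2973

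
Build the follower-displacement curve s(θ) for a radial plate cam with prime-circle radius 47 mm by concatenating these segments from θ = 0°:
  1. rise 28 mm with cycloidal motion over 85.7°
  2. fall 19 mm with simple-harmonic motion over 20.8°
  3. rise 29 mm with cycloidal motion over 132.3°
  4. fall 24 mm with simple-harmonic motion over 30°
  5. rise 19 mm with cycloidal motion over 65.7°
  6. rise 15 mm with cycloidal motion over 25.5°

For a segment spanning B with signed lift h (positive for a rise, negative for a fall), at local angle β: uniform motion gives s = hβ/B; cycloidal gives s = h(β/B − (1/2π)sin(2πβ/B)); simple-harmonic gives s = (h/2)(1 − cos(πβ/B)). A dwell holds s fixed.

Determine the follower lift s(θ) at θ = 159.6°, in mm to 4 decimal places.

seg 1 [0°–85.7°] cycloidal, h=28: full span → s += 28 → s = 28.0000
seg 2 [85.7°–106.5°] simple-harmonic, h=-19: full span → s += -19 → s = 9.0000
seg 3 [106.5°–238.8°] cycloidal, h=29: θ=159.6° here. β=53.1, B=132.3. 29·(0.4014 − sin(2π·0.4014)/(2π)) = 8.9586 → s = 17.9586

17.9586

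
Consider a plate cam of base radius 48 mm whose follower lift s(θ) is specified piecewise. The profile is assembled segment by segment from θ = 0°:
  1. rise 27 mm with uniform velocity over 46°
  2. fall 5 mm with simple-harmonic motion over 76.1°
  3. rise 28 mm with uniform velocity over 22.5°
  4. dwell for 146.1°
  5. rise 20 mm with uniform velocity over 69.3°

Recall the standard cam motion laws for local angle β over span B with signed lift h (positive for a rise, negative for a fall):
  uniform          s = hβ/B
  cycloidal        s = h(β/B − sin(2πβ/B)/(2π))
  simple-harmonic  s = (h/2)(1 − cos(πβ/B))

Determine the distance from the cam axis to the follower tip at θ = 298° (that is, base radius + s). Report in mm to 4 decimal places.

seg 1 [0°–46°] uniform, h=27: full span → s += 27 → s = 27.0000
seg 2 [46°–122.1°] simple-harmonic, h=-5: full span → s += -5 → s = 22.0000
seg 3 [122.1°–144.6°] uniform, h=28: full span → s += 28 → s = 50.0000
seg 4 [144.6°–290.7°] dwell: s stays 50.0000
seg 5 [290.7°–360°] uniform, h=20: θ=298° here. β=7.3, B=69.3. 20·7.3/69.3 = 2.1068 → s = 52.1068
radial distance = base radius + s = 48 + 52.1068 = 100.1068

100.1068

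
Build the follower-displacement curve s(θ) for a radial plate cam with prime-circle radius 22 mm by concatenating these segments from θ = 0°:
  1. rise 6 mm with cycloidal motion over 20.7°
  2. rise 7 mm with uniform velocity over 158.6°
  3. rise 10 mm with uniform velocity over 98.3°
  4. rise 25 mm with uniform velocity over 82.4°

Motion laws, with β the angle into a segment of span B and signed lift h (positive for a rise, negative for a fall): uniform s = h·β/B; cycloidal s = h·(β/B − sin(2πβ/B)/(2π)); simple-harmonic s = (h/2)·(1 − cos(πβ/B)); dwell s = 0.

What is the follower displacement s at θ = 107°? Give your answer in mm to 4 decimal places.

seg 1 [0°–20.7°] cycloidal, h=6: full span → s += 6 → s = 6.0000
seg 2 [20.7°–179.3°] uniform, h=7: θ=107° here. β=86.3, B=158.6. 7·86.3/158.6 = 3.8090 → s = 9.8090

9.8090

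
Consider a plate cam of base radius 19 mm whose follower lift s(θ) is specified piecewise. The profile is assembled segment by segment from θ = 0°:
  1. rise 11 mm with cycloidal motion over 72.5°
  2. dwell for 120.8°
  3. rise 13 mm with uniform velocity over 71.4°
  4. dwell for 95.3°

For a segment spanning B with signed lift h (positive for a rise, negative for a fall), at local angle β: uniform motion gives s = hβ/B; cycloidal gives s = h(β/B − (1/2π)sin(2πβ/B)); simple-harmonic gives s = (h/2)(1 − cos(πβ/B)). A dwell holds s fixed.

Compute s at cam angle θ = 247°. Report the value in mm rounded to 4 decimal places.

seg 1 [0°–72.5°] cycloidal, h=11: full span → s += 11 → s = 11.0000
seg 2 [72.5°–193.3°] dwell: s stays 11.0000
seg 3 [193.3°–264.7°] uniform, h=13: θ=247° here. β=53.7, B=71.4. 13·53.7/71.4 = 9.7773 → s = 20.7773

20.7773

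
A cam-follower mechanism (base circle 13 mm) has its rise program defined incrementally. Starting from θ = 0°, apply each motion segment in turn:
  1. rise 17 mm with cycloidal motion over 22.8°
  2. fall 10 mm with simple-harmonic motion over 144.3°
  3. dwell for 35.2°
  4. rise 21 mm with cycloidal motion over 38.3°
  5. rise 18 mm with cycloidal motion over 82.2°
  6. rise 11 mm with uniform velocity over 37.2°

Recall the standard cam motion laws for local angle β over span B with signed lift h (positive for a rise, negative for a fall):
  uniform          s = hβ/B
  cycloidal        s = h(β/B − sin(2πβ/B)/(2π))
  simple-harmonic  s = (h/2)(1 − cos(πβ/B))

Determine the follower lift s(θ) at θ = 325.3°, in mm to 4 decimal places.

seg 1 [0°–22.8°] cycloidal, h=17: full span → s += 17 → s = 17.0000
seg 2 [22.8°–167.1°] simple-harmonic, h=-10: full span → s += -10 → s = 7.0000
seg 3 [167.1°–202.3°] dwell: s stays 7.0000
seg 4 [202.3°–240.6°] cycloidal, h=21: full span → s += 21 → s = 28.0000
seg 5 [240.6°–322.8°] cycloidal, h=18: full span → s += 18 → s = 46.0000
seg 6 [322.8°–360°] uniform, h=11: θ=325.3° here. β=2.5, B=37.2. 11·2.5/37.2 = 0.7392 → s = 46.7392

46.7392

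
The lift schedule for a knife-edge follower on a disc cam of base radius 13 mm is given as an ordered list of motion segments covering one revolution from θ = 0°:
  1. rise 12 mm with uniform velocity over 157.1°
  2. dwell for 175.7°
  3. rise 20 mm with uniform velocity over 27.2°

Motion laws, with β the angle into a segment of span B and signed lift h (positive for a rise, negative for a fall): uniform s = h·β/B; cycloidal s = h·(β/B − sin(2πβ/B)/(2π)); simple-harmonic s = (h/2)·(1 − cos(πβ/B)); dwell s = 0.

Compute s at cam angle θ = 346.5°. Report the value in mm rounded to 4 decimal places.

seg 1 [0°–157.1°] uniform, h=12: full span → s += 12 → s = 12.0000
seg 2 [157.1°–332.8°] dwell: s stays 12.0000
seg 3 [332.8°–360°] uniform, h=20: θ=346.5° here. β=13.7, B=27.2. 20·13.7/27.2 = 10.0735 → s = 22.0735

22.0735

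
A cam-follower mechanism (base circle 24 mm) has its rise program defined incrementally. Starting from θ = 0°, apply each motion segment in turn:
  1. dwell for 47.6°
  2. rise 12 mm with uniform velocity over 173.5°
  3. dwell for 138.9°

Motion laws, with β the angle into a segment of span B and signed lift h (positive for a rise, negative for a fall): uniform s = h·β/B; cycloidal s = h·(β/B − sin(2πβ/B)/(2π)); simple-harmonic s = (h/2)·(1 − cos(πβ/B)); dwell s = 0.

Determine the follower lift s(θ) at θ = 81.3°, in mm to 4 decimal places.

seg 1 [0°–47.6°] dwell: s stays 0.0000
seg 2 [47.6°–221.1°] uniform, h=12: θ=81.3° here. β=33.7, B=173.5. 12·33.7/173.5 = 2.3308 → s = 2.3308

2.3308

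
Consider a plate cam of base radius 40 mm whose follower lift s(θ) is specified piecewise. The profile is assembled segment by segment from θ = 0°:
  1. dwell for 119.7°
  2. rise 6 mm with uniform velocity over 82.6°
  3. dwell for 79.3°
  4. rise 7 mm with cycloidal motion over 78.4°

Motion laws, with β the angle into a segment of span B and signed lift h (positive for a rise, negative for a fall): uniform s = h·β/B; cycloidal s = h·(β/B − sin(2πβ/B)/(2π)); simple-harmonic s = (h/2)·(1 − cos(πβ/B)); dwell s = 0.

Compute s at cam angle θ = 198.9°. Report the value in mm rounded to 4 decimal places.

seg 1 [0°–119.7°] dwell: s stays 0.0000
seg 2 [119.7°–202.3°] uniform, h=6: θ=198.9° here. β=79.2, B=82.6. 6·79.2/82.6 = 5.7530 → s = 5.7530

5.7530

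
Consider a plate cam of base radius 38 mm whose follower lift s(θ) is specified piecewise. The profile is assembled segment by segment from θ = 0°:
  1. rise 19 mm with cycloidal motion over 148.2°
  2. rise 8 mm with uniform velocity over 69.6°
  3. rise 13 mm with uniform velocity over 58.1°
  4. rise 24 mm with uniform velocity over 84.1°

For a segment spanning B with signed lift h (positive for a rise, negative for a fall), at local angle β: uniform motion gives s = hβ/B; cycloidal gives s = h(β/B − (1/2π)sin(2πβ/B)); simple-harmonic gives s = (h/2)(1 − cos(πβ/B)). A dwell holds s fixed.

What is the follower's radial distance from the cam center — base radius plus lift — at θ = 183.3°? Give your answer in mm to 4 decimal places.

seg 1 [0°–148.2°] cycloidal, h=19: full span → s += 19 → s = 19.0000
seg 2 [148.2°–217.8°] uniform, h=8: θ=183.3° here. β=35.1, B=69.6. 8·35.1/69.6 = 4.0345 → s = 23.0345
radial distance = base radius + s = 38 + 23.0345 = 61.0345

61.0345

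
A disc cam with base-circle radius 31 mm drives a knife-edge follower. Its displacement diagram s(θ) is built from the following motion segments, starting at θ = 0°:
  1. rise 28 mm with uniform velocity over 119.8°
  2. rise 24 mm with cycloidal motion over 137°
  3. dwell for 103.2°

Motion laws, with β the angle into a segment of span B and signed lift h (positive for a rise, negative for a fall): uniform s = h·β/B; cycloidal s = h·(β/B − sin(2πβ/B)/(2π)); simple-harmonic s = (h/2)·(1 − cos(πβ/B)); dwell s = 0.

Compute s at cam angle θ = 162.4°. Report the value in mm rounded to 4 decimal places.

seg 1 [0°–119.8°] uniform, h=28: full span → s += 28 → s = 28.0000
seg 2 [119.8°–256.8°] cycloidal, h=24: θ=162.4° here. β=42.6, B=137. 24·(0.3109 − sin(2π·0.3109)/(2π)) = 3.9197 → s = 31.9197

31.9197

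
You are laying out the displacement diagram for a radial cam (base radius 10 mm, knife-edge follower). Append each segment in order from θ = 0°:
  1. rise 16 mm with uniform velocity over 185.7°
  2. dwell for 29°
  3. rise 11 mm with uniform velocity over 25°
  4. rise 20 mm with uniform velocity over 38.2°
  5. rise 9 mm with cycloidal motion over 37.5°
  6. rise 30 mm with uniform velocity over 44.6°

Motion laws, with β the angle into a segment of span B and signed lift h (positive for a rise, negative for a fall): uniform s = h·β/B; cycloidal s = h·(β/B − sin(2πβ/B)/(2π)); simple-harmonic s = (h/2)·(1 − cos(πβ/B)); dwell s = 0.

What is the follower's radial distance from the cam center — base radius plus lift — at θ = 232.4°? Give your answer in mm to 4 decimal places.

seg 1 [0°–185.7°] uniform, h=16: full span → s += 16 → s = 16.0000
seg 2 [185.7°–214.7°] dwell: s stays 16.0000
seg 3 [214.7°–239.7°] uniform, h=11: θ=232.4° here. β=17.7, B=25. 11·17.7/25 = 7.7880 → s = 23.7880
radial distance = base radius + s = 10 + 23.7880 = 33.7880

33.7880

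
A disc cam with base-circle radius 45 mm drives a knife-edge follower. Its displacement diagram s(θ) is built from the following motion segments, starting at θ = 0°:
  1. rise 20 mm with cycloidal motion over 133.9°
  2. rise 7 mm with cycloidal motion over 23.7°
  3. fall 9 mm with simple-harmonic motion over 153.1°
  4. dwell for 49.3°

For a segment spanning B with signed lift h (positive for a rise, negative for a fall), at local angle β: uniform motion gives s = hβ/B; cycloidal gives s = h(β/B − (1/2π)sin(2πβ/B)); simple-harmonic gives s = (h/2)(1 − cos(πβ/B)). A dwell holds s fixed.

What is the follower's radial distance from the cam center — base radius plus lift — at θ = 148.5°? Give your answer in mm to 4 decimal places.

seg 1 [0°–133.9°] cycloidal, h=20: full span → s += 20 → s = 20.0000
seg 2 [133.9°–157.6°] cycloidal, h=7: θ=148.5° here. β=14.6, B=23.7. 7·(0.6160 − sin(2π·0.6160)/(2π)) = 5.0544 → s = 25.0544
radial distance = base radius + s = 45 + 25.0544 = 70.0544

70.0544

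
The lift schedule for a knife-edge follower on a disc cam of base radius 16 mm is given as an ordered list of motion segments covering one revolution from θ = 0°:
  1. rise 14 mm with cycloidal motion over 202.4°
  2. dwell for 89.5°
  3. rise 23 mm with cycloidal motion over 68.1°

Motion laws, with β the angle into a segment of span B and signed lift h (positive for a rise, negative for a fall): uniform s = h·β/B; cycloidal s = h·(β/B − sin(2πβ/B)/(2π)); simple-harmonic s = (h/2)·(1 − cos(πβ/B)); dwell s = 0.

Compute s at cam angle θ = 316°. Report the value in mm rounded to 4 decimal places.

seg 1 [0°–202.4°] cycloidal, h=14: full span → s += 14 → s = 14.0000
seg 2 [202.4°–291.9°] dwell: s stays 14.0000
seg 3 [291.9°–360°] cycloidal, h=23: θ=316° here. β=24.1, B=68.1. 23·(0.3539 − sin(2π·0.3539)/(2π)) = 5.2315 → s = 19.2315

19.2315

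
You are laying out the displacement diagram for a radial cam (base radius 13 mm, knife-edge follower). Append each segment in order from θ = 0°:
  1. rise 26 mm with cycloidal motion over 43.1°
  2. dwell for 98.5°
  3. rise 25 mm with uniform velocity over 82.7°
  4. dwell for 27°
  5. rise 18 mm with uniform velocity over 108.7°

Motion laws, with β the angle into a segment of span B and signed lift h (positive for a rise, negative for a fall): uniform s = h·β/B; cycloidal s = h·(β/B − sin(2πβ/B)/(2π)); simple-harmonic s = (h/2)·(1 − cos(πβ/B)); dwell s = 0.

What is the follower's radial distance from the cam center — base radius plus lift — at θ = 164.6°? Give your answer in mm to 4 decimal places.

seg 1 [0°–43.1°] cycloidal, h=26: full span → s += 26 → s = 26.0000
seg 2 [43.1°–141.6°] dwell: s stays 26.0000
seg 3 [141.6°–224.3°] uniform, h=25: θ=164.6° here. β=23, B=82.7. 25·23/82.7 = 6.9528 → s = 32.9528
radial distance = base radius + s = 13 + 32.9528 = 45.9528

45.9528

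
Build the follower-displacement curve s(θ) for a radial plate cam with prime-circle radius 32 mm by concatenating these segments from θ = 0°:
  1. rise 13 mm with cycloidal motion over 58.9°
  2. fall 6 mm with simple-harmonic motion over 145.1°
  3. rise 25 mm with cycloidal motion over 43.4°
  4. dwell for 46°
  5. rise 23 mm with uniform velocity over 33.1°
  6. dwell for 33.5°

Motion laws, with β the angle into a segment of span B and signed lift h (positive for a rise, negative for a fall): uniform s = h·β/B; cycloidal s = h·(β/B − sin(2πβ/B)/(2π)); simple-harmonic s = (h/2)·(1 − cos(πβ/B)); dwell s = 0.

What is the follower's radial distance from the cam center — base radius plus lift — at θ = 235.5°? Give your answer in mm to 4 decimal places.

seg 1 [0°–58.9°] cycloidal, h=13: full span → s += 13 → s = 13.0000
seg 2 [58.9°–204°] simple-harmonic, h=-6: full span → s += -6 → s = 7.0000
seg 3 [204°–247.4°] cycloidal, h=25: θ=235.5° here. β=31.5, B=43.4. 25·(0.7258 − sin(2π·0.7258)/(2π)) = 22.0782 → s = 29.0782
radial distance = base radius + s = 32 + 29.0782 = 61.0782

61.0782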